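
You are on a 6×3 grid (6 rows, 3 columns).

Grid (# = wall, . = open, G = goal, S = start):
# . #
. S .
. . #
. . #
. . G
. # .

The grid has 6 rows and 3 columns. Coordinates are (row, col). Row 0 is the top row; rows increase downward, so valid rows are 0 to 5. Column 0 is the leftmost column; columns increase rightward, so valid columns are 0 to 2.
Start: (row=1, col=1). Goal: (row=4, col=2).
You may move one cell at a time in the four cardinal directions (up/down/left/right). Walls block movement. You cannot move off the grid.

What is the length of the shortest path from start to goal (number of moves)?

BFS from (row=1, col=1) until reaching (row=4, col=2):
  Distance 0: (row=1, col=1)
  Distance 1: (row=0, col=1), (row=1, col=0), (row=1, col=2), (row=2, col=1)
  Distance 2: (row=2, col=0), (row=3, col=1)
  Distance 3: (row=3, col=0), (row=4, col=1)
  Distance 4: (row=4, col=0), (row=4, col=2)  <- goal reached here
One shortest path (4 moves): (row=1, col=1) -> (row=2, col=1) -> (row=3, col=1) -> (row=4, col=1) -> (row=4, col=2)

Answer: Shortest path length: 4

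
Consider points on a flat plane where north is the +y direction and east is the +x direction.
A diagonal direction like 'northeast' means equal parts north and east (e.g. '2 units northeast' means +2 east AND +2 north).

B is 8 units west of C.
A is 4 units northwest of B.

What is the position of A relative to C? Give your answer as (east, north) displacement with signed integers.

Answer: A is at (east=-12, north=4) relative to C.

Derivation:
Place C at the origin (east=0, north=0).
  B is 8 units west of C: delta (east=-8, north=+0); B at (east=-8, north=0).
  A is 4 units northwest of B: delta (east=-4, north=+4); A at (east=-12, north=4).
Therefore A relative to C: (east=-12, north=4).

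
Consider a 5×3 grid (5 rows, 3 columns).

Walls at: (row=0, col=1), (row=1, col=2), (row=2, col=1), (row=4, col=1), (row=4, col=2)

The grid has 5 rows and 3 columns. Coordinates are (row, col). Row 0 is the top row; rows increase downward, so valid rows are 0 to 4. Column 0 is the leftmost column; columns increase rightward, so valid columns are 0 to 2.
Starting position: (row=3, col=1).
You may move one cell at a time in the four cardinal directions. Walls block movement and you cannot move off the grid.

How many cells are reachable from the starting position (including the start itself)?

Answer: Reachable cells: 9

Derivation:
BFS flood-fill from (row=3, col=1):
  Distance 0: (row=3, col=1)
  Distance 1: (row=3, col=0), (row=3, col=2)
  Distance 2: (row=2, col=0), (row=2, col=2), (row=4, col=0)
  Distance 3: (row=1, col=0)
  Distance 4: (row=0, col=0), (row=1, col=1)
Total reachable: 9 (grid has 10 open cells total)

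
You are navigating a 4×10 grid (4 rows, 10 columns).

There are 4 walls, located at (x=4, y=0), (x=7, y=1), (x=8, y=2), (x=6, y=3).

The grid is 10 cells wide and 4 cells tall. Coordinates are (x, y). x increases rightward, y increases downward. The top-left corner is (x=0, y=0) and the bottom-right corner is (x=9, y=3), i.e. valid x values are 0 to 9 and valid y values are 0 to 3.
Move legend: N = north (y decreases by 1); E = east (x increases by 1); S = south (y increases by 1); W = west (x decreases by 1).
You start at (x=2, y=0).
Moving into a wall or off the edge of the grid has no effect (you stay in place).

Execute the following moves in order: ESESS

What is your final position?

Start: (x=2, y=0)
  E (east): (x=2, y=0) -> (x=3, y=0)
  S (south): (x=3, y=0) -> (x=3, y=1)
  E (east): (x=3, y=1) -> (x=4, y=1)
  S (south): (x=4, y=1) -> (x=4, y=2)
  S (south): (x=4, y=2) -> (x=4, y=3)
Final: (x=4, y=3)

Answer: Final position: (x=4, y=3)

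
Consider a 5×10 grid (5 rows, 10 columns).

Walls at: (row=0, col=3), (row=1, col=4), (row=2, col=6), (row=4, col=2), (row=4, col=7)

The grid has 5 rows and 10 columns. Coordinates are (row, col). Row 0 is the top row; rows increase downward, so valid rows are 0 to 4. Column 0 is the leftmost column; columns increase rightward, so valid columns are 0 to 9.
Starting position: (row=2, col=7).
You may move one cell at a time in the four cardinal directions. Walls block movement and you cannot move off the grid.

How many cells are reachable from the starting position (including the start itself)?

Answer: Reachable cells: 45

Derivation:
BFS flood-fill from (row=2, col=7):
  Distance 0: (row=2, col=7)
  Distance 1: (row=1, col=7), (row=2, col=8), (row=3, col=7)
  Distance 2: (row=0, col=7), (row=1, col=6), (row=1, col=8), (row=2, col=9), (row=3, col=6), (row=3, col=8)
  Distance 3: (row=0, col=6), (row=0, col=8), (row=1, col=5), (row=1, col=9), (row=3, col=5), (row=3, col=9), (row=4, col=6), (row=4, col=8)
  Distance 4: (row=0, col=5), (row=0, col=9), (row=2, col=5), (row=3, col=4), (row=4, col=5), (row=4, col=9)
  Distance 5: (row=0, col=4), (row=2, col=4), (row=3, col=3), (row=4, col=4)
  Distance 6: (row=2, col=3), (row=3, col=2), (row=4, col=3)
  Distance 7: (row=1, col=3), (row=2, col=2), (row=3, col=1)
  Distance 8: (row=1, col=2), (row=2, col=1), (row=3, col=0), (row=4, col=1)
  Distance 9: (row=0, col=2), (row=1, col=1), (row=2, col=0), (row=4, col=0)
  Distance 10: (row=0, col=1), (row=1, col=0)
  Distance 11: (row=0, col=0)
Total reachable: 45 (grid has 45 open cells total)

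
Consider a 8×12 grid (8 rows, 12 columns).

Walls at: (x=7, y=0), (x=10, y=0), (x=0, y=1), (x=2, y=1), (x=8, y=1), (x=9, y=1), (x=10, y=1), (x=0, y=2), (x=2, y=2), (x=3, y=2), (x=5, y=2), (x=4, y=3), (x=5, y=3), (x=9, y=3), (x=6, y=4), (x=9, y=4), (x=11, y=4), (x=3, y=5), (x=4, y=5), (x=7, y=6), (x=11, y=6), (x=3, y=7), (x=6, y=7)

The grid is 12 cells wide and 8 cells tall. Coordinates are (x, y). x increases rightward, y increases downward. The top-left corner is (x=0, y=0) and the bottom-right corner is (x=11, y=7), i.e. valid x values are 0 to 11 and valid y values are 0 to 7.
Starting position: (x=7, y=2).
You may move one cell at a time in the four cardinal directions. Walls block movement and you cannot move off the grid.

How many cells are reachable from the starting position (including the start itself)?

Answer: Reachable cells: 71

Derivation:
BFS flood-fill from (x=7, y=2):
  Distance 0: (x=7, y=2)
  Distance 1: (x=7, y=1), (x=6, y=2), (x=8, y=2), (x=7, y=3)
  Distance 2: (x=6, y=1), (x=9, y=2), (x=6, y=3), (x=8, y=3), (x=7, y=4)
  Distance 3: (x=6, y=0), (x=5, y=1), (x=10, y=2), (x=8, y=4), (x=7, y=5)
  Distance 4: (x=5, y=0), (x=4, y=1), (x=11, y=2), (x=10, y=3), (x=6, y=5), (x=8, y=5)
  Distance 5: (x=4, y=0), (x=3, y=1), (x=11, y=1), (x=4, y=2), (x=11, y=3), (x=10, y=4), (x=5, y=5), (x=9, y=5), (x=6, y=6), (x=8, y=6)
  Distance 6: (x=3, y=0), (x=11, y=0), (x=5, y=4), (x=10, y=5), (x=5, y=6), (x=9, y=6), (x=8, y=7)
  Distance 7: (x=2, y=0), (x=4, y=4), (x=11, y=5), (x=4, y=6), (x=10, y=6), (x=5, y=7), (x=7, y=7), (x=9, y=7)
  Distance 8: (x=1, y=0), (x=3, y=4), (x=3, y=6), (x=4, y=7), (x=10, y=7)
  Distance 9: (x=0, y=0), (x=1, y=1), (x=3, y=3), (x=2, y=4), (x=2, y=6), (x=11, y=7)
  Distance 10: (x=1, y=2), (x=2, y=3), (x=1, y=4), (x=2, y=5), (x=1, y=6), (x=2, y=7)
  Distance 11: (x=1, y=3), (x=0, y=4), (x=1, y=5), (x=0, y=6), (x=1, y=7)
  Distance 12: (x=0, y=3), (x=0, y=5), (x=0, y=7)
Total reachable: 71 (grid has 73 open cells total)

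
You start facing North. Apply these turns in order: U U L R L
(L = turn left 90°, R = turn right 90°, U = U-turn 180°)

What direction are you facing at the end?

Start: North
  U (U-turn (180°)) -> South
  U (U-turn (180°)) -> North
  L (left (90° counter-clockwise)) -> West
  R (right (90° clockwise)) -> North
  L (left (90° counter-clockwise)) -> West
Final: West

Answer: Final heading: West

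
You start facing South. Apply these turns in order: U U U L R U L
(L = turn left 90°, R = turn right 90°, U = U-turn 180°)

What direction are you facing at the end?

Start: South
  U (U-turn (180°)) -> North
  U (U-turn (180°)) -> South
  U (U-turn (180°)) -> North
  L (left (90° counter-clockwise)) -> West
  R (right (90° clockwise)) -> North
  U (U-turn (180°)) -> South
  L (left (90° counter-clockwise)) -> East
Final: East

Answer: Final heading: East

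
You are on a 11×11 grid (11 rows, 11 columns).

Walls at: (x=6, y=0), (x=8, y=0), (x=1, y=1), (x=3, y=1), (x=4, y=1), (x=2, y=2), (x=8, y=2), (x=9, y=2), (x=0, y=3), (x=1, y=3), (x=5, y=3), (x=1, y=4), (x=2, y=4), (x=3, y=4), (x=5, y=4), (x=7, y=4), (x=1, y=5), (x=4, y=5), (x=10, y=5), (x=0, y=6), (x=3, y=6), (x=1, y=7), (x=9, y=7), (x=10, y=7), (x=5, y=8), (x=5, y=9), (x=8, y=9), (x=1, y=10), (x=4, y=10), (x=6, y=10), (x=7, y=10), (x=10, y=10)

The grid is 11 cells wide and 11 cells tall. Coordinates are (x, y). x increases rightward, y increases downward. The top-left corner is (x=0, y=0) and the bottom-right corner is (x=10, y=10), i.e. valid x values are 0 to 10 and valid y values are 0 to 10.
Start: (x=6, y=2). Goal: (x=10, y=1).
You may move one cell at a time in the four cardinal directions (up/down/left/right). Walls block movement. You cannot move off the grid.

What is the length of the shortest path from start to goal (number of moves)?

BFS from (x=6, y=2) until reaching (x=10, y=1):
  Distance 0: (x=6, y=2)
  Distance 1: (x=6, y=1), (x=5, y=2), (x=7, y=2), (x=6, y=3)
  Distance 2: (x=5, y=1), (x=7, y=1), (x=4, y=2), (x=7, y=3), (x=6, y=4)
  Distance 3: (x=5, y=0), (x=7, y=0), (x=8, y=1), (x=3, y=2), (x=4, y=3), (x=8, y=3), (x=6, y=5)
  Distance 4: (x=4, y=0), (x=9, y=1), (x=3, y=3), (x=9, y=3), (x=4, y=4), (x=8, y=4), (x=5, y=5), (x=7, y=5), (x=6, y=6)
  Distance 5: (x=3, y=0), (x=9, y=0), (x=10, y=1), (x=2, y=3), (x=10, y=3), (x=9, y=4), (x=8, y=5), (x=5, y=6), (x=7, y=6), (x=6, y=7)  <- goal reached here
One shortest path (5 moves): (x=6, y=2) -> (x=7, y=2) -> (x=7, y=1) -> (x=8, y=1) -> (x=9, y=1) -> (x=10, y=1)

Answer: Shortest path length: 5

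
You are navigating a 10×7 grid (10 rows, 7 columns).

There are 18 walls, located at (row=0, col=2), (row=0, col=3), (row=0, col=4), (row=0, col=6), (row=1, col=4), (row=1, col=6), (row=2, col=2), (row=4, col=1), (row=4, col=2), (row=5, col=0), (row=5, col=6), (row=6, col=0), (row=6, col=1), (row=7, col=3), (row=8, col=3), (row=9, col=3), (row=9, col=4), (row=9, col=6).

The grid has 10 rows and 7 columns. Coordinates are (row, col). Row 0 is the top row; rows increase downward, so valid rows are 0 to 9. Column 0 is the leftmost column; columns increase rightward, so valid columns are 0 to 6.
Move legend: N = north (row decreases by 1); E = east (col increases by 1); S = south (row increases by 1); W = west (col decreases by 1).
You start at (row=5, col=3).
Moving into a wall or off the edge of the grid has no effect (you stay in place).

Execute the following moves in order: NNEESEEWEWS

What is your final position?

Answer: Final position: (row=5, col=5)

Derivation:
Start: (row=5, col=3)
  N (north): (row=5, col=3) -> (row=4, col=3)
  N (north): (row=4, col=3) -> (row=3, col=3)
  E (east): (row=3, col=3) -> (row=3, col=4)
  E (east): (row=3, col=4) -> (row=3, col=5)
  S (south): (row=3, col=5) -> (row=4, col=5)
  E (east): (row=4, col=5) -> (row=4, col=6)
  E (east): blocked, stay at (row=4, col=6)
  W (west): (row=4, col=6) -> (row=4, col=5)
  E (east): (row=4, col=5) -> (row=4, col=6)
  W (west): (row=4, col=6) -> (row=4, col=5)
  S (south): (row=4, col=5) -> (row=5, col=5)
Final: (row=5, col=5)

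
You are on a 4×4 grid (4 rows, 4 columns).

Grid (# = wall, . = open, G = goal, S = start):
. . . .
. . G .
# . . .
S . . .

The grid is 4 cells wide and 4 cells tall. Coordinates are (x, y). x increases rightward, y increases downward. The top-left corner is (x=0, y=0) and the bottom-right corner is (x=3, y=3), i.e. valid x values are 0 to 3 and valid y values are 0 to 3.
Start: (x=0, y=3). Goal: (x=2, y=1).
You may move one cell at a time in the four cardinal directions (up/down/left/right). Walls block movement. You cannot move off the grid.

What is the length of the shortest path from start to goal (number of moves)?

BFS from (x=0, y=3) until reaching (x=2, y=1):
  Distance 0: (x=0, y=3)
  Distance 1: (x=1, y=3)
  Distance 2: (x=1, y=2), (x=2, y=3)
  Distance 3: (x=1, y=1), (x=2, y=2), (x=3, y=3)
  Distance 4: (x=1, y=0), (x=0, y=1), (x=2, y=1), (x=3, y=2)  <- goal reached here
One shortest path (4 moves): (x=0, y=3) -> (x=1, y=3) -> (x=2, y=3) -> (x=2, y=2) -> (x=2, y=1)

Answer: Shortest path length: 4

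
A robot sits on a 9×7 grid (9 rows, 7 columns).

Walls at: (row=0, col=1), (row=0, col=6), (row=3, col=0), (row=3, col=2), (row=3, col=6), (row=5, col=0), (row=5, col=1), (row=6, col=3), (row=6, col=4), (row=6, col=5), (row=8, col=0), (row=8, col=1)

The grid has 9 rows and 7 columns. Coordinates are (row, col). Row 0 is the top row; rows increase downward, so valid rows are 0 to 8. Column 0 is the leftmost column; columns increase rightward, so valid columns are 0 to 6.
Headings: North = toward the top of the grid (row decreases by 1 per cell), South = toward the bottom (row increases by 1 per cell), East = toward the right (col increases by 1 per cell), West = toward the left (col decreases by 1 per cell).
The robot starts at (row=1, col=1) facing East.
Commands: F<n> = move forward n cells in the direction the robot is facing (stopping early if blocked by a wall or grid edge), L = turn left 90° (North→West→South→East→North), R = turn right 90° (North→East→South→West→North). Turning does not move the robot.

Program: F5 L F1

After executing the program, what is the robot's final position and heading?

Answer: Final position: (row=1, col=6), facing North

Derivation:
Start: (row=1, col=1), facing East
  F5: move forward 5, now at (row=1, col=6)
  L: turn left, now facing North
  F1: move forward 0/1 (blocked), now at (row=1, col=6)
Final: (row=1, col=6), facing North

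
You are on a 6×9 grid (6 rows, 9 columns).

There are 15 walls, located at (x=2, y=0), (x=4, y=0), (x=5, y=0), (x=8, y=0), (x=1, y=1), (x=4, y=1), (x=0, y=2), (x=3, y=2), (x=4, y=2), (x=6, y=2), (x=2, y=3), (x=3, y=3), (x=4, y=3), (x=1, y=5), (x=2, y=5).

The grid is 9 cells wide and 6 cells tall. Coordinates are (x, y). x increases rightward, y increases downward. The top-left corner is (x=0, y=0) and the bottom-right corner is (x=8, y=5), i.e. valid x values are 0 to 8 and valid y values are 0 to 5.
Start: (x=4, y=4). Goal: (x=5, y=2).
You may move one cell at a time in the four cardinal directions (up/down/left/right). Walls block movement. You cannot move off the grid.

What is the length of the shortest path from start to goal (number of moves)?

BFS from (x=4, y=4) until reaching (x=5, y=2):
  Distance 0: (x=4, y=4)
  Distance 1: (x=3, y=4), (x=5, y=4), (x=4, y=5)
  Distance 2: (x=5, y=3), (x=2, y=4), (x=6, y=4), (x=3, y=5), (x=5, y=5)
  Distance 3: (x=5, y=2), (x=6, y=3), (x=1, y=4), (x=7, y=4), (x=6, y=5)  <- goal reached here
One shortest path (3 moves): (x=4, y=4) -> (x=5, y=4) -> (x=5, y=3) -> (x=5, y=2)

Answer: Shortest path length: 3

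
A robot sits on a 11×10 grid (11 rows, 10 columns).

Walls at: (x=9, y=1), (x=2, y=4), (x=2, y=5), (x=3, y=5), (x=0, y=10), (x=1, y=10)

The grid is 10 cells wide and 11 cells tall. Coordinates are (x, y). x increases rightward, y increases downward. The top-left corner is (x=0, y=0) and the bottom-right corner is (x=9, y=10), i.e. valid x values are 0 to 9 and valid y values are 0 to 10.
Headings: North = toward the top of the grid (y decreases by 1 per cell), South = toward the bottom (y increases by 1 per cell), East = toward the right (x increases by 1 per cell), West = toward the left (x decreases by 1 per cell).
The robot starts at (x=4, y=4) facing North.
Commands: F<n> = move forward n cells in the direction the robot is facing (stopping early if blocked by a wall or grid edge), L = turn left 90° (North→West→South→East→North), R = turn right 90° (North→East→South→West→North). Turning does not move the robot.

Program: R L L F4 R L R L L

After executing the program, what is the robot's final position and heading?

Start: (x=4, y=4), facing North
  R: turn right, now facing East
  L: turn left, now facing North
  L: turn left, now facing West
  F4: move forward 1/4 (blocked), now at (x=3, y=4)
  R: turn right, now facing North
  L: turn left, now facing West
  R: turn right, now facing North
  L: turn left, now facing West
  L: turn left, now facing South
Final: (x=3, y=4), facing South

Answer: Final position: (x=3, y=4), facing South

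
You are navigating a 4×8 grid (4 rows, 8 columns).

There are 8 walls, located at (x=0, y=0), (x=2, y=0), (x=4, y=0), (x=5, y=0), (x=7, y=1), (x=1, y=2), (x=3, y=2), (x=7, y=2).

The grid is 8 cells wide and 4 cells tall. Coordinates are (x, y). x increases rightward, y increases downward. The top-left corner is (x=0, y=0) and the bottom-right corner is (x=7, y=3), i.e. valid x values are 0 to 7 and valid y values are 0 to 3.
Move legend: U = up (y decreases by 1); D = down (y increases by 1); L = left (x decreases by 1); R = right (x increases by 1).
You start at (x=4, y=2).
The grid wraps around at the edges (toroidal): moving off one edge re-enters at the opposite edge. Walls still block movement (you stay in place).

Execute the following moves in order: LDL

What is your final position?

Answer: Final position: (x=3, y=3)

Derivation:
Start: (x=4, y=2)
  L (left): blocked, stay at (x=4, y=2)
  D (down): (x=4, y=2) -> (x=4, y=3)
  L (left): (x=4, y=3) -> (x=3, y=3)
Final: (x=3, y=3)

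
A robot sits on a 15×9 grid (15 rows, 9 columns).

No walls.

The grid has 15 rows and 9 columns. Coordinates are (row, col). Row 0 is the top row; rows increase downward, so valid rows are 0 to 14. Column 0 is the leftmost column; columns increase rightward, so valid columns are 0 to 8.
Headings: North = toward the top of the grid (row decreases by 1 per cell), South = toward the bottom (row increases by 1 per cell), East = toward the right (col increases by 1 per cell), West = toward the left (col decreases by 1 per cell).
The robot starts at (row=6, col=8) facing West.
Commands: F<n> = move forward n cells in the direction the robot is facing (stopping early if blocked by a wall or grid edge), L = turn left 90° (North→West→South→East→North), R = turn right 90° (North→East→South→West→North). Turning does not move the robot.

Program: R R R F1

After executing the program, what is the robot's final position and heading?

Answer: Final position: (row=7, col=8), facing South

Derivation:
Start: (row=6, col=8), facing West
  R: turn right, now facing North
  R: turn right, now facing East
  R: turn right, now facing South
  F1: move forward 1, now at (row=7, col=8)
Final: (row=7, col=8), facing South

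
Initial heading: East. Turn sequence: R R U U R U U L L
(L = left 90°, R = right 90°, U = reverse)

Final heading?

Start: East
  R (right (90° clockwise)) -> South
  R (right (90° clockwise)) -> West
  U (U-turn (180°)) -> East
  U (U-turn (180°)) -> West
  R (right (90° clockwise)) -> North
  U (U-turn (180°)) -> South
  U (U-turn (180°)) -> North
  L (left (90° counter-clockwise)) -> West
  L (left (90° counter-clockwise)) -> South
Final: South

Answer: Final heading: South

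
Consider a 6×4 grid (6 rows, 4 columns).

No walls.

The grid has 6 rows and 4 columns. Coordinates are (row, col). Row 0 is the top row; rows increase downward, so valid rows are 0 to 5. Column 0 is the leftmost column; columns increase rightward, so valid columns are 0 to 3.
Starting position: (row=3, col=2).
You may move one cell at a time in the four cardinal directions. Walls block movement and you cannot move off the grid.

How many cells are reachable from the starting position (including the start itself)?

Answer: Reachable cells: 24

Derivation:
BFS flood-fill from (row=3, col=2):
  Distance 0: (row=3, col=2)
  Distance 1: (row=2, col=2), (row=3, col=1), (row=3, col=3), (row=4, col=2)
  Distance 2: (row=1, col=2), (row=2, col=1), (row=2, col=3), (row=3, col=0), (row=4, col=1), (row=4, col=3), (row=5, col=2)
  Distance 3: (row=0, col=2), (row=1, col=1), (row=1, col=3), (row=2, col=0), (row=4, col=0), (row=5, col=1), (row=5, col=3)
  Distance 4: (row=0, col=1), (row=0, col=3), (row=1, col=0), (row=5, col=0)
  Distance 5: (row=0, col=0)
Total reachable: 24 (grid has 24 open cells total)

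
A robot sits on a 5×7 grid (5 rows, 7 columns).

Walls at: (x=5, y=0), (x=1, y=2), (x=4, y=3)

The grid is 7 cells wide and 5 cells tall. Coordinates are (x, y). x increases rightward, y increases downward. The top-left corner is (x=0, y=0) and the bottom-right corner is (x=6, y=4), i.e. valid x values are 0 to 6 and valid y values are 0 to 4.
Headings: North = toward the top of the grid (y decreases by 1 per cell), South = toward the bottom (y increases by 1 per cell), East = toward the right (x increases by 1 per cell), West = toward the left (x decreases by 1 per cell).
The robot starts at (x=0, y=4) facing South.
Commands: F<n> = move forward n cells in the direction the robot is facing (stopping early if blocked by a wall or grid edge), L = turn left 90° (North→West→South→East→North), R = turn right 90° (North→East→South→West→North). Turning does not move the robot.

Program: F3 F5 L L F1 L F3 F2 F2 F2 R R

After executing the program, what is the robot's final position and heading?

Answer: Final position: (x=0, y=3), facing East

Derivation:
Start: (x=0, y=4), facing South
  F3: move forward 0/3 (blocked), now at (x=0, y=4)
  F5: move forward 0/5 (blocked), now at (x=0, y=4)
  L: turn left, now facing East
  L: turn left, now facing North
  F1: move forward 1, now at (x=0, y=3)
  L: turn left, now facing West
  F3: move forward 0/3 (blocked), now at (x=0, y=3)
  [×3]F2: move forward 0/2 (blocked), now at (x=0, y=3)
  R: turn right, now facing North
  R: turn right, now facing East
Final: (x=0, y=3), facing East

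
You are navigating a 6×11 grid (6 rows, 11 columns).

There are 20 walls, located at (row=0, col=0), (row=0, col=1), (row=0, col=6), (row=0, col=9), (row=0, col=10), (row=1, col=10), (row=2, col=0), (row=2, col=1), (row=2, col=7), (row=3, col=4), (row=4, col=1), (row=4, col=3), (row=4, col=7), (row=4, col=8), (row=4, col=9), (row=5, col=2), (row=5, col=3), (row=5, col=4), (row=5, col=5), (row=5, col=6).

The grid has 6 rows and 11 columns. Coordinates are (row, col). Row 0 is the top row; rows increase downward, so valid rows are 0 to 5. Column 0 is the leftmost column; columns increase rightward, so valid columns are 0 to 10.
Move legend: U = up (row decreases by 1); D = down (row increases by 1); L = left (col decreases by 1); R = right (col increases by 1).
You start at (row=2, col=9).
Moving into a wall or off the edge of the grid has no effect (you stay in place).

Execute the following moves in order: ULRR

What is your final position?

Answer: Final position: (row=1, col=9)

Derivation:
Start: (row=2, col=9)
  U (up): (row=2, col=9) -> (row=1, col=9)
  L (left): (row=1, col=9) -> (row=1, col=8)
  R (right): (row=1, col=8) -> (row=1, col=9)
  R (right): blocked, stay at (row=1, col=9)
Final: (row=1, col=9)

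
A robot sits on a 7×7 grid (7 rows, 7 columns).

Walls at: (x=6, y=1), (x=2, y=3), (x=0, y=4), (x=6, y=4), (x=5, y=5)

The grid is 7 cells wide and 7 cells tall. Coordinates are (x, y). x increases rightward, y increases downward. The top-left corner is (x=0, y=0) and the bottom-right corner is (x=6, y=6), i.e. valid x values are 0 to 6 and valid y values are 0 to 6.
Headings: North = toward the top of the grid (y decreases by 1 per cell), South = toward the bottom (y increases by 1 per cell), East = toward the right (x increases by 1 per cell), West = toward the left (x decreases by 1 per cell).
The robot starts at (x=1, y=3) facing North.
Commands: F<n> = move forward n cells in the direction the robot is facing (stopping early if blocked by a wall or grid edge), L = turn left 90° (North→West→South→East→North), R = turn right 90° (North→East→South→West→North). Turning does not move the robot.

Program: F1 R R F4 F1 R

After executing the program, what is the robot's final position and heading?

Start: (x=1, y=3), facing North
  F1: move forward 1, now at (x=1, y=2)
  R: turn right, now facing East
  R: turn right, now facing South
  F4: move forward 4, now at (x=1, y=6)
  F1: move forward 0/1 (blocked), now at (x=1, y=6)
  R: turn right, now facing West
Final: (x=1, y=6), facing West

Answer: Final position: (x=1, y=6), facing West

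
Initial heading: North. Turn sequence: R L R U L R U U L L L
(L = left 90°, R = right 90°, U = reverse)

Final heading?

Answer: Final heading: North

Derivation:
Start: North
  R (right (90° clockwise)) -> East
  L (left (90° counter-clockwise)) -> North
  R (right (90° clockwise)) -> East
  U (U-turn (180°)) -> West
  L (left (90° counter-clockwise)) -> South
  R (right (90° clockwise)) -> West
  U (U-turn (180°)) -> East
  U (U-turn (180°)) -> West
  L (left (90° counter-clockwise)) -> South
  L (left (90° counter-clockwise)) -> East
  L (left (90° counter-clockwise)) -> North
Final: North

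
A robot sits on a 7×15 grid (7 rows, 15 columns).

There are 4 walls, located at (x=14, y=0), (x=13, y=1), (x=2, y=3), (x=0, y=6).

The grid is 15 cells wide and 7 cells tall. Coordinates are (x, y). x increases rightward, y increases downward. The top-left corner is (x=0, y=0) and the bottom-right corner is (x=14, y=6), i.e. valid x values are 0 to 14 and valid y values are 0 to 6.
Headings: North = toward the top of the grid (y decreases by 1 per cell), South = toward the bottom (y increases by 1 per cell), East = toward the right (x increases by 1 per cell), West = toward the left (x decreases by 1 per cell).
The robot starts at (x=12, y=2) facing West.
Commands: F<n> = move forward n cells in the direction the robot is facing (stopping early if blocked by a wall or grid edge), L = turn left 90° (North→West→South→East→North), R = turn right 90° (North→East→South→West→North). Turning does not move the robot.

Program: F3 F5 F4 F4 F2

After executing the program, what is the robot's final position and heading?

Answer: Final position: (x=0, y=2), facing West

Derivation:
Start: (x=12, y=2), facing West
  F3: move forward 3, now at (x=9, y=2)
  F5: move forward 5, now at (x=4, y=2)
  F4: move forward 4, now at (x=0, y=2)
  F4: move forward 0/4 (blocked), now at (x=0, y=2)
  F2: move forward 0/2 (blocked), now at (x=0, y=2)
Final: (x=0, y=2), facing West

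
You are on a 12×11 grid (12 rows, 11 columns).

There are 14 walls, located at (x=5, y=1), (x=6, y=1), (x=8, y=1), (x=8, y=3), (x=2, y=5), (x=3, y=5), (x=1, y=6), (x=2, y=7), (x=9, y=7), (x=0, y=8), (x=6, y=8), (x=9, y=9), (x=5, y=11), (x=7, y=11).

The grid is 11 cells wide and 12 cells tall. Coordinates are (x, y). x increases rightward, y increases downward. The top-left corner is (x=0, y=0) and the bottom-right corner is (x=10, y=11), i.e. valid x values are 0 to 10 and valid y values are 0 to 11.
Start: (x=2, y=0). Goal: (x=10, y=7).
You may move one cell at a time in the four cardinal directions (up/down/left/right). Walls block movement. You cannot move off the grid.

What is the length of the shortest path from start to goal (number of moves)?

Answer: Shortest path length: 15

Derivation:
BFS from (x=2, y=0) until reaching (x=10, y=7):
  Distance 0: (x=2, y=0)
  Distance 1: (x=1, y=0), (x=3, y=0), (x=2, y=1)
  Distance 2: (x=0, y=0), (x=4, y=0), (x=1, y=1), (x=3, y=1), (x=2, y=2)
  Distance 3: (x=5, y=0), (x=0, y=1), (x=4, y=1), (x=1, y=2), (x=3, y=2), (x=2, y=3)
  Distance 4: (x=6, y=0), (x=0, y=2), (x=4, y=2), (x=1, y=3), (x=3, y=3), (x=2, y=4)
  Distance 5: (x=7, y=0), (x=5, y=2), (x=0, y=3), (x=4, y=3), (x=1, y=4), (x=3, y=4)
  Distance 6: (x=8, y=0), (x=7, y=1), (x=6, y=2), (x=5, y=3), (x=0, y=4), (x=4, y=4), (x=1, y=5)
  Distance 7: (x=9, y=0), (x=7, y=2), (x=6, y=3), (x=5, y=4), (x=0, y=5), (x=4, y=5)
  Distance 8: (x=10, y=0), (x=9, y=1), (x=8, y=2), (x=7, y=3), (x=6, y=4), (x=5, y=5), (x=0, y=6), (x=4, y=6)
  Distance 9: (x=10, y=1), (x=9, y=2), (x=7, y=4), (x=6, y=5), (x=3, y=6), (x=5, y=6), (x=0, y=7), (x=4, y=7)
  Distance 10: (x=10, y=2), (x=9, y=3), (x=8, y=4), (x=7, y=5), (x=2, y=6), (x=6, y=6), (x=1, y=7), (x=3, y=7), (x=5, y=7), (x=4, y=8)
  Distance 11: (x=10, y=3), (x=9, y=4), (x=8, y=5), (x=7, y=6), (x=6, y=7), (x=1, y=8), (x=3, y=8), (x=5, y=8), (x=4, y=9)
  Distance 12: (x=10, y=4), (x=9, y=5), (x=8, y=6), (x=7, y=7), (x=2, y=8), (x=1, y=9), (x=3, y=9), (x=5, y=9), (x=4, y=10)
  Distance 13: (x=10, y=5), (x=9, y=6), (x=8, y=7), (x=7, y=8), (x=0, y=9), (x=2, y=9), (x=6, y=9), (x=1, y=10), (x=3, y=10), (x=5, y=10), (x=4, y=11)
  Distance 14: (x=10, y=6), (x=8, y=8), (x=7, y=9), (x=0, y=10), (x=2, y=10), (x=6, y=10), (x=1, y=11), (x=3, y=11)
  Distance 15: (x=10, y=7), (x=9, y=8), (x=8, y=9), (x=7, y=10), (x=0, y=11), (x=2, y=11), (x=6, y=11)  <- goal reached here
One shortest path (15 moves): (x=2, y=0) -> (x=3, y=0) -> (x=4, y=0) -> (x=5, y=0) -> (x=6, y=0) -> (x=7, y=0) -> (x=8, y=0) -> (x=9, y=0) -> (x=10, y=0) -> (x=10, y=1) -> (x=10, y=2) -> (x=10, y=3) -> (x=10, y=4) -> (x=10, y=5) -> (x=10, y=6) -> (x=10, y=7)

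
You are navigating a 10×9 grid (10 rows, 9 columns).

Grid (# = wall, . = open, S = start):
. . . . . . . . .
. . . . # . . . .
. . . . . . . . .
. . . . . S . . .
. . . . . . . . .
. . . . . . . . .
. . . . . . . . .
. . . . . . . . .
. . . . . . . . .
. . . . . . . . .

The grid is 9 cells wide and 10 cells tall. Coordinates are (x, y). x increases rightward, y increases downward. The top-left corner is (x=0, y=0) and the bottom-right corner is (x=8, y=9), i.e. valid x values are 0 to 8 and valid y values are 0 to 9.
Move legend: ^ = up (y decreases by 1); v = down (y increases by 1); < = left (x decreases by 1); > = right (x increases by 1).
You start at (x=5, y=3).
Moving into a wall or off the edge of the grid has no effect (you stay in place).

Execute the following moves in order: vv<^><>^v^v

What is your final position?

Start: (x=5, y=3)
  v (down): (x=5, y=3) -> (x=5, y=4)
  v (down): (x=5, y=4) -> (x=5, y=5)
  < (left): (x=5, y=5) -> (x=4, y=5)
  ^ (up): (x=4, y=5) -> (x=4, y=4)
  > (right): (x=4, y=4) -> (x=5, y=4)
  < (left): (x=5, y=4) -> (x=4, y=4)
  > (right): (x=4, y=4) -> (x=5, y=4)
  ^ (up): (x=5, y=4) -> (x=5, y=3)
  v (down): (x=5, y=3) -> (x=5, y=4)
  ^ (up): (x=5, y=4) -> (x=5, y=3)
  v (down): (x=5, y=3) -> (x=5, y=4)
Final: (x=5, y=4)

Answer: Final position: (x=5, y=4)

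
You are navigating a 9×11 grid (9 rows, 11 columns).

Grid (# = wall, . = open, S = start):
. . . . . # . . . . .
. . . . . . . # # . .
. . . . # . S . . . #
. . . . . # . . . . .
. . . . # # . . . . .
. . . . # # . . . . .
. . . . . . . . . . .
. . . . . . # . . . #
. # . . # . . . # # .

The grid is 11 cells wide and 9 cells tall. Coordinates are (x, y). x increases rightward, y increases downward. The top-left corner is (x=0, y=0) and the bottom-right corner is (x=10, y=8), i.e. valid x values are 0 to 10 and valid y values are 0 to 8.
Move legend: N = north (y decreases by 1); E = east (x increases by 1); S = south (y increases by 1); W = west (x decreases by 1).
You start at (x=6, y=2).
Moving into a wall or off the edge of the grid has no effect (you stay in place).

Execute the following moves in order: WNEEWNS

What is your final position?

Start: (x=6, y=2)
  W (west): (x=6, y=2) -> (x=5, y=2)
  N (north): (x=5, y=2) -> (x=5, y=1)
  E (east): (x=5, y=1) -> (x=6, y=1)
  E (east): blocked, stay at (x=6, y=1)
  W (west): (x=6, y=1) -> (x=5, y=1)
  N (north): blocked, stay at (x=5, y=1)
  S (south): (x=5, y=1) -> (x=5, y=2)
Final: (x=5, y=2)

Answer: Final position: (x=5, y=2)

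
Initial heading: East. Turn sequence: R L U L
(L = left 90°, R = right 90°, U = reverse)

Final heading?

Start: East
  R (right (90° clockwise)) -> South
  L (left (90° counter-clockwise)) -> East
  U (U-turn (180°)) -> West
  L (left (90° counter-clockwise)) -> South
Final: South

Answer: Final heading: South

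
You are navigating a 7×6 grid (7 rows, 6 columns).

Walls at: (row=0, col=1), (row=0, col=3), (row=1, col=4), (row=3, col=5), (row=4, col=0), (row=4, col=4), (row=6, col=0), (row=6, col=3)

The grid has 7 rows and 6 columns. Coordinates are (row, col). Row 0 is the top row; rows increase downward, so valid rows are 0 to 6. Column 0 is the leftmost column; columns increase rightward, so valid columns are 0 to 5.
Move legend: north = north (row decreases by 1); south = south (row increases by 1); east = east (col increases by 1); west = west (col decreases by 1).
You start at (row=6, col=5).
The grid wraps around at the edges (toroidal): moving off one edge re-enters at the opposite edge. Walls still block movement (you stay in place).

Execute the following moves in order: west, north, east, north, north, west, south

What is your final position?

Answer: Final position: (row=5, col=5)

Derivation:
Start: (row=6, col=5)
  west (west): (row=6, col=5) -> (row=6, col=4)
  north (north): (row=6, col=4) -> (row=5, col=4)
  east (east): (row=5, col=4) -> (row=5, col=5)
  north (north): (row=5, col=5) -> (row=4, col=5)
  north (north): blocked, stay at (row=4, col=5)
  west (west): blocked, stay at (row=4, col=5)
  south (south): (row=4, col=5) -> (row=5, col=5)
Final: (row=5, col=5)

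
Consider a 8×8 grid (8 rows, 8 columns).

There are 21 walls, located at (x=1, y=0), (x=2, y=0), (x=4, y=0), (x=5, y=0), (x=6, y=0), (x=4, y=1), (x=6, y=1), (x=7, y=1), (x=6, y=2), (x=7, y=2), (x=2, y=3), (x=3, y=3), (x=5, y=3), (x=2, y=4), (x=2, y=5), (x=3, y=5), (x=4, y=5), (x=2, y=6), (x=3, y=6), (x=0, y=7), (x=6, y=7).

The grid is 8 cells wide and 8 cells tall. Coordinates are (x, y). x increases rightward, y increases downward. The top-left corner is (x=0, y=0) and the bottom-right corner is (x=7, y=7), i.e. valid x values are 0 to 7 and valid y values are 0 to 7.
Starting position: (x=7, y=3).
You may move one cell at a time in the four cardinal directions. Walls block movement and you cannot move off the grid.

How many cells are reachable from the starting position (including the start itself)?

Answer: Reachable cells: 42

Derivation:
BFS flood-fill from (x=7, y=3):
  Distance 0: (x=7, y=3)
  Distance 1: (x=6, y=3), (x=7, y=4)
  Distance 2: (x=6, y=4), (x=7, y=5)
  Distance 3: (x=5, y=4), (x=6, y=5), (x=7, y=6)
  Distance 4: (x=4, y=4), (x=5, y=5), (x=6, y=6), (x=7, y=7)
  Distance 5: (x=4, y=3), (x=3, y=4), (x=5, y=6)
  Distance 6: (x=4, y=2), (x=4, y=6), (x=5, y=7)
  Distance 7: (x=3, y=2), (x=5, y=2), (x=4, y=7)
  Distance 8: (x=3, y=1), (x=5, y=1), (x=2, y=2), (x=3, y=7)
  Distance 9: (x=3, y=0), (x=2, y=1), (x=1, y=2), (x=2, y=7)
  Distance 10: (x=1, y=1), (x=0, y=2), (x=1, y=3), (x=1, y=7)
  Distance 11: (x=0, y=1), (x=0, y=3), (x=1, y=4), (x=1, y=6)
  Distance 12: (x=0, y=0), (x=0, y=4), (x=1, y=5), (x=0, y=6)
  Distance 13: (x=0, y=5)
Total reachable: 42 (grid has 43 open cells total)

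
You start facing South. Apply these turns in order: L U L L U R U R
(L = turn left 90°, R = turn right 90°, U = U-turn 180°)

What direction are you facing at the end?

Answer: Final heading: West

Derivation:
Start: South
  L (left (90° counter-clockwise)) -> East
  U (U-turn (180°)) -> West
  L (left (90° counter-clockwise)) -> South
  L (left (90° counter-clockwise)) -> East
  U (U-turn (180°)) -> West
  R (right (90° clockwise)) -> North
  U (U-turn (180°)) -> South
  R (right (90° clockwise)) -> West
Final: West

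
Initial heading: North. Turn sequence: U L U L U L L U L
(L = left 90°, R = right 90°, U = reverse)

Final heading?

Start: North
  U (U-turn (180°)) -> South
  L (left (90° counter-clockwise)) -> East
  U (U-turn (180°)) -> West
  L (left (90° counter-clockwise)) -> South
  U (U-turn (180°)) -> North
  L (left (90° counter-clockwise)) -> West
  L (left (90° counter-clockwise)) -> South
  U (U-turn (180°)) -> North
  L (left (90° counter-clockwise)) -> West
Final: West

Answer: Final heading: West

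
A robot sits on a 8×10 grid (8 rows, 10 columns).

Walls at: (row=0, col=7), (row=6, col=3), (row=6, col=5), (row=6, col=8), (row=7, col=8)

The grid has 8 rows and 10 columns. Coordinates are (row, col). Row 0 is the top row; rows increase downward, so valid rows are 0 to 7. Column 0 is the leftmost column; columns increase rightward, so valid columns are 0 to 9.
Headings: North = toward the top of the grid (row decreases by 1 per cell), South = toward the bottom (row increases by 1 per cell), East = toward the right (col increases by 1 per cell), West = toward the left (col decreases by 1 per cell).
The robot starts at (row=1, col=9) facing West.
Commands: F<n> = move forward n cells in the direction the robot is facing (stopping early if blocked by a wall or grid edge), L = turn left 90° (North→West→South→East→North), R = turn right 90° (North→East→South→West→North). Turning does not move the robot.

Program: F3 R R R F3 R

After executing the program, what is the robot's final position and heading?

Start: (row=1, col=9), facing West
  F3: move forward 3, now at (row=1, col=6)
  R: turn right, now facing North
  R: turn right, now facing East
  R: turn right, now facing South
  F3: move forward 3, now at (row=4, col=6)
  R: turn right, now facing West
Final: (row=4, col=6), facing West

Answer: Final position: (row=4, col=6), facing West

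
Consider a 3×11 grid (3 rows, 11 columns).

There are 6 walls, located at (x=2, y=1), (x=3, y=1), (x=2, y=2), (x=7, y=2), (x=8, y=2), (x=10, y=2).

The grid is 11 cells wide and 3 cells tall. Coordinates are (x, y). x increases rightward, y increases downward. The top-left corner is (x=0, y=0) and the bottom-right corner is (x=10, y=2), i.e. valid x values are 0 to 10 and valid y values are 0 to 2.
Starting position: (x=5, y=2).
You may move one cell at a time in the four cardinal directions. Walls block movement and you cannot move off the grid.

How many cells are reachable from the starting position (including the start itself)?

Answer: Reachable cells: 27

Derivation:
BFS flood-fill from (x=5, y=2):
  Distance 0: (x=5, y=2)
  Distance 1: (x=5, y=1), (x=4, y=2), (x=6, y=2)
  Distance 2: (x=5, y=0), (x=4, y=1), (x=6, y=1), (x=3, y=2)
  Distance 3: (x=4, y=0), (x=6, y=0), (x=7, y=1)
  Distance 4: (x=3, y=0), (x=7, y=0), (x=8, y=1)
  Distance 5: (x=2, y=0), (x=8, y=0), (x=9, y=1)
  Distance 6: (x=1, y=0), (x=9, y=0), (x=10, y=1), (x=9, y=2)
  Distance 7: (x=0, y=0), (x=10, y=0), (x=1, y=1)
  Distance 8: (x=0, y=1), (x=1, y=2)
  Distance 9: (x=0, y=2)
Total reachable: 27 (grid has 27 open cells total)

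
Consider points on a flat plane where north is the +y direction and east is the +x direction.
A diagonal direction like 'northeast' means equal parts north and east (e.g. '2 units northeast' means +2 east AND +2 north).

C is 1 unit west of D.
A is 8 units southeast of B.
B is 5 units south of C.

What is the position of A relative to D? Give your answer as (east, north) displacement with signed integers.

Place D at the origin (east=0, north=0).
  C is 1 unit west of D: delta (east=-1, north=+0); C at (east=-1, north=0).
  B is 5 units south of C: delta (east=+0, north=-5); B at (east=-1, north=-5).
  A is 8 units southeast of B: delta (east=+8, north=-8); A at (east=7, north=-13).
Therefore A relative to D: (east=7, north=-13).

Answer: A is at (east=7, north=-13) relative to D.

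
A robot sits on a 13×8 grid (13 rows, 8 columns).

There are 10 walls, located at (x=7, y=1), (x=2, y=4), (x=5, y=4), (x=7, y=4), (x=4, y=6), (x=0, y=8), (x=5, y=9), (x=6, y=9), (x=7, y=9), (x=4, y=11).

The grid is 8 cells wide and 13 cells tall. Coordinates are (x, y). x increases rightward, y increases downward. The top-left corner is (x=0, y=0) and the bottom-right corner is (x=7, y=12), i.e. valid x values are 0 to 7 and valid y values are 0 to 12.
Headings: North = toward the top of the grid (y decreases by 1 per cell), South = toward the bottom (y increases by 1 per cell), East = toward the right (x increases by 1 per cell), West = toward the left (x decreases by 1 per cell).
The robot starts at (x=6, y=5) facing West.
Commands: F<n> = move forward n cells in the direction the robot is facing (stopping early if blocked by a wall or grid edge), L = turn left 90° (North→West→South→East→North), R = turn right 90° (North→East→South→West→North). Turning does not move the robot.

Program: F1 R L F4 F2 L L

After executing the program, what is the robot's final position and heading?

Answer: Final position: (x=0, y=5), facing East

Derivation:
Start: (x=6, y=5), facing West
  F1: move forward 1, now at (x=5, y=5)
  R: turn right, now facing North
  L: turn left, now facing West
  F4: move forward 4, now at (x=1, y=5)
  F2: move forward 1/2 (blocked), now at (x=0, y=5)
  L: turn left, now facing South
  L: turn left, now facing East
Final: (x=0, y=5), facing East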